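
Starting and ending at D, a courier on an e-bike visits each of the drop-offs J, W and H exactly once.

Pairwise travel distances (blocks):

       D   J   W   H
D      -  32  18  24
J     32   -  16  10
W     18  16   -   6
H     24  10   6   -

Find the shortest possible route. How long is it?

Minimum total distance: 66 blocks.

D→J→W→H→D: 32+16+6+24 = 78
D→J→H→W→D: 32+10+6+18 = 66
D→W→J→H→D: 18+16+10+24 = 68
The minimum is 66.
One optimal route: D → J → H → W → D (or its reverse).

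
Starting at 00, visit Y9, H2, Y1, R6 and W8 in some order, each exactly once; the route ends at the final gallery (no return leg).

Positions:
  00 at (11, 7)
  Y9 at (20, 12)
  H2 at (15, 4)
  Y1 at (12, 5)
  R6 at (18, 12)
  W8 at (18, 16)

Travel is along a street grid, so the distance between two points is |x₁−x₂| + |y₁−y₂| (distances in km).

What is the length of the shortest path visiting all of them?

There are 5! = 120 possible orderings.
00 - Y9 - H2 - Y1 - R6 - W8: 14+13+4+13+4 = 48
00 - Y9 - H2 - Y1 - W8 - R6: 14+13+4+17+4 = 52
00 - Y9 - H2 - R6 - Y1 - W8: 14+13+11+13+17 = 68
00 - Y9 - H2 - R6 - W8 - Y1: 14+13+11+4+17 = 59
00 - Y9 - H2 - W8 - Y1 - R6: 14+13+15+17+13 = 72
00 - Y9 - H2 - W8 - R6 - Y1: 14+13+15+4+13 = 59
00 - Y9 - Y1 - H2 - R6 - W8: 14+15+4+11+4 = 48
00 - Y9 - Y1 - H2 - W8 - R6: 14+15+4+15+4 = 52
00 - Y9 - Y1 - R6 - H2 - W8: 14+15+13+11+15 = 68
00 - Y9 - Y1 - R6 - W8 - H2: 14+15+13+4+15 = 61
00 - Y9 - Y1 - W8 - H2 - R6: 14+15+17+15+11 = 72
00 - Y9 - Y1 - W8 - R6 - H2: 14+15+17+4+11 = 61
00 - Y9 - R6 - H2 - Y1 - W8: 14+2+11+4+17 = 48
00 - Y9 - R6 - H2 - W8 - Y1: 14+2+11+15+17 = 59
… (106 more)
00 - Y1 - H2 - Y9 - R6 - W8: 3+4+13+2+4 = 26  ← best
The minimum is 26.
One shortest path: 00 → Y1 → H2 → Y9 → R6 → W8.

Minimum one-way distance = 26 km.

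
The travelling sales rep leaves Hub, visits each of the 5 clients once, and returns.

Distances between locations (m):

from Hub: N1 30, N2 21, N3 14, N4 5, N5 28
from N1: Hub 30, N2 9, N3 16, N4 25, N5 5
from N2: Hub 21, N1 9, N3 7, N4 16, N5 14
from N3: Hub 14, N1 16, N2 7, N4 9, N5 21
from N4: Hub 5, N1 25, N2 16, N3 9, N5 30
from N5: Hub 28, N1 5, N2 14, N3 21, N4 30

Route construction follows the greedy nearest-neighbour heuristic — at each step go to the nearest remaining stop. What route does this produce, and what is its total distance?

Hub → [N4:5 / N3:14 / N2:21 / N5:28 / N1:30] → N4 (5)
N4 → [N3:9 / N2:16 / N1:25 / N5:30] → N3 (9)
N3 → [N2:7 / N1:16 / N5:21] → N2 (7)
N2 → [N1:9 / N5:14] → N1 (9)
N1 → [N5:5] → N5 (5)
Return N5→Hub: 28.
Total = 5 + 9 + 7 + 9 + 5 + 28 = 63.

Nearest-neighbour total = 63 m; route Hub → N4 → N3 → N2 → N1 → N5 → Hub.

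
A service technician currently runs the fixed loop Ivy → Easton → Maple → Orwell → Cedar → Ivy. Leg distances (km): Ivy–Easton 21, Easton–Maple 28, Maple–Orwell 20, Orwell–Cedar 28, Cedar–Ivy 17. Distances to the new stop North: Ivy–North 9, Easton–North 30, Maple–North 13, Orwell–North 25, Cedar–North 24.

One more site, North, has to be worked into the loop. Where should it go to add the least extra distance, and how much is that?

Insertion cost between consecutive stops i–j is d(i,North) + d(North,j) − d(i,j):
  between Ivy and Easton: 9 + 30 − 21 = 18
  between Easton and Maple: 30 + 13 − 28 = 15
  between Maple and Orwell: 13 + 25 − 20 = 18
  between Orwell and Cedar: 25 + 24 − 28 = 21
  between Cedar and Ivy: 24 + 9 − 17 = 16
Cheapest insertion is between Easton and Maple, adding 15.
New total = 114 + 15 = 129.

+15 km — insert North between Easton and Maple.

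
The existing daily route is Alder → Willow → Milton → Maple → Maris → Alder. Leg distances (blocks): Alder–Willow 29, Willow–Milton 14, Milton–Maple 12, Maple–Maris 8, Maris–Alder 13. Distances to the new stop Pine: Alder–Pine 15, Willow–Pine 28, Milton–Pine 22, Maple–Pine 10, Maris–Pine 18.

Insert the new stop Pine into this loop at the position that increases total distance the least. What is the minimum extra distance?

Insertion cost between consecutive stops i–j is d(i,Pine) + d(Pine,j) − d(i,j):
  between Alder and Willow: 15 + 28 − 29 = 14
  between Willow and Milton: 28 + 22 − 14 = 36
  between Milton and Maple: 22 + 10 − 12 = 20
  between Maple and Maris: 10 + 18 − 8 = 20
  between Maris and Alder: 18 + 15 − 13 = 20
Cheapest insertion is between Alder and Willow, adding 14.
New total = 76 + 14 = 90.

Adding 14 blocks by placing Pine on the Alder–Willow leg.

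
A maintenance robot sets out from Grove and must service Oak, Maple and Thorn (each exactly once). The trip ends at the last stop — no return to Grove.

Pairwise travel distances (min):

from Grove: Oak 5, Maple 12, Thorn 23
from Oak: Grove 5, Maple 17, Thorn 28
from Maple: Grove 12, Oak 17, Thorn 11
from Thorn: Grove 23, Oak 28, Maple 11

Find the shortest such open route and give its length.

Minimum one-way distance = 33 min.

There are 3! = 6 possible orderings.
Grove → Oak → Maple → Thorn: 5+17+11 = 33
Grove → Oak → Thorn → Maple: 5+28+11 = 44
Grove → Maple → Oak → Thorn: 12+17+28 = 57
Grove → Maple → Thorn → Oak: 12+11+28 = 51
Grove → Thorn → Oak → Maple: 23+28+17 = 68
Grove → Thorn → Maple → Oak: 23+11+17 = 51
The minimum is 33.
One shortest path: Grove → Oak → Maple → Thorn.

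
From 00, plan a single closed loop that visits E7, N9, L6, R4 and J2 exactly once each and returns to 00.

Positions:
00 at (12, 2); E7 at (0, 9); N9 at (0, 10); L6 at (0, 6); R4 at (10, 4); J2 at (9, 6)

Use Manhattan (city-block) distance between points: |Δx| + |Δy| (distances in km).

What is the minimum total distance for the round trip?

With 5 stops there are 5!/2 = 60 distinct round trips (a route and its reverse cost the same).
00→E7→N9→L6→R4→J2→00: 19+1+4+12+3+7 = 46
00→E7→N9→L6→J2→R4→00: 19+1+4+9+3+4 = 40
00→E7→N9→R4→L6→J2→00: 19+1+16+12+9+7 = 64
00→E7→N9→R4→J2→L6→00: 19+1+16+3+9+16 = 64
00→E7→N9→J2→L6→R4→00: 19+1+13+9+12+4 = 58
00→E7→N9→J2→R4→L6→00: 19+1+13+3+12+16 = 64
00→E7→L6→N9→R4→J2→00: 19+3+4+16+3+7 = 52
00→E7→L6→N9→J2→R4→00: 19+3+4+13+3+4 = 46
00→E7→L6→R4→N9→J2→00: 19+3+12+16+13+7 = 70
00→E7→L6→R4→J2→N9→00: 19+3+12+3+13+20 = 70
00→E7→L6→J2→N9→R4→00: 19+3+9+13+16+4 = 64
00→E7→L6→J2→R4→N9→00: 19+3+9+3+16+20 = 70
00→E7→R4→N9→L6→J2→00: 19+15+16+4+9+7 = 70
00→E7→R4→N9→J2→L6→00: 19+15+16+13+9+16 = 88
… (46 more)
The minimum is 40.
One optimal route: 00 → E7 → N9 → L6 → J2 → R4 → 00 (or its reverse).

40 km — the shortest possible round trip.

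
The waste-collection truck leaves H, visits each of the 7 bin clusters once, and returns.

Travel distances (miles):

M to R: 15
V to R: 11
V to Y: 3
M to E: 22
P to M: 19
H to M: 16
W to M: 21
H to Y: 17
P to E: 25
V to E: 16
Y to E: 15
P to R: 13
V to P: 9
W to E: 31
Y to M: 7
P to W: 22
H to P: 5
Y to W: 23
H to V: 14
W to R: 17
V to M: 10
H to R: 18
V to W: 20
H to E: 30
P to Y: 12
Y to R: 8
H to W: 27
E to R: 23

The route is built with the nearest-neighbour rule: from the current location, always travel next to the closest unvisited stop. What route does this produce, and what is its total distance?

At H the remaining stops are P 5, V 14, M 16, Y 17, R 18, W 27, E 30; go to P.
At P the remaining stops are V 9, Y 12, R 13, M 19, W 22, E 25; go to V.
At V the remaining stops are Y 3, M 10, R 11, E 16, W 20; go to Y.
At Y the remaining stops are M 7, R 8, E 15, W 23; go to M.
At M the remaining stops are R 15, W 21, E 22; go to R.
At R the remaining stops are W 17, E 23; go to W.
At W the remaining stops are E 31; go to E.
Return E→H: 30.
Total = 5 + 9 + 3 + 7 + 15 + 17 + 31 + 30 = 117.

117 miles along H → P → V → Y → M → R → W → E → H.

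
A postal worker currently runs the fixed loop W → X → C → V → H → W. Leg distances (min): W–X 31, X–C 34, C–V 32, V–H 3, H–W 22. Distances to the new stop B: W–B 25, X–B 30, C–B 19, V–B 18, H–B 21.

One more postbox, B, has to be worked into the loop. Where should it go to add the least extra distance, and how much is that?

Insertion cost between consecutive stops i–j is d(i,B) + d(B,j) − d(i,j):
  between W and X: 25 + 30 − 31 = 24
  between X and C: 30 + 19 − 34 = 15
  between C and V: 19 + 18 − 32 = 5
  between V and H: 18 + 21 − 3 = 36
  between H and W: 21 + 25 − 22 = 24
Cheapest insertion is between C and V, adding 5.
New total = 122 + 5 = 127.

Adding 5 min by placing B on the C–V leg.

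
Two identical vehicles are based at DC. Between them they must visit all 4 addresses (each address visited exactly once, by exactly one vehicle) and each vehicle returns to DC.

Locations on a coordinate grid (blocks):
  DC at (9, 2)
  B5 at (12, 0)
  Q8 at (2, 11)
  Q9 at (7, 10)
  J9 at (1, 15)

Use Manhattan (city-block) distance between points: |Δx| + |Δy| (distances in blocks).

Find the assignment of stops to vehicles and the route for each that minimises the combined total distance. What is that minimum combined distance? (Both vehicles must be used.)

Check every non-empty split of the stops between the two vehicles; for each half take its own optimal tour:
  {B5} + {Q8, Q9, J9}: 10 + 42 = 52
  {Q8} + {B5, Q9, J9}: 32 + 52 = 84
  {B5, Q8} + {Q9, J9}: 42 + 42 = 84
  {Q9} + {B5, Q8, J9}: 20 + 52 = 72
  {B5, Q9} + {Q8, J9}: 30 + 42 = 72
  {Q8, Q9} + {B5, J9}: 32 + 52 = 84
  … (7 splits in total)
Best: vehicle 1 DC → B5 → DC = 10; vehicle 2 DC → Q8 → J9 → Q9 → DC = 42; combined 52.

Minimum combined distance: 52 blocks.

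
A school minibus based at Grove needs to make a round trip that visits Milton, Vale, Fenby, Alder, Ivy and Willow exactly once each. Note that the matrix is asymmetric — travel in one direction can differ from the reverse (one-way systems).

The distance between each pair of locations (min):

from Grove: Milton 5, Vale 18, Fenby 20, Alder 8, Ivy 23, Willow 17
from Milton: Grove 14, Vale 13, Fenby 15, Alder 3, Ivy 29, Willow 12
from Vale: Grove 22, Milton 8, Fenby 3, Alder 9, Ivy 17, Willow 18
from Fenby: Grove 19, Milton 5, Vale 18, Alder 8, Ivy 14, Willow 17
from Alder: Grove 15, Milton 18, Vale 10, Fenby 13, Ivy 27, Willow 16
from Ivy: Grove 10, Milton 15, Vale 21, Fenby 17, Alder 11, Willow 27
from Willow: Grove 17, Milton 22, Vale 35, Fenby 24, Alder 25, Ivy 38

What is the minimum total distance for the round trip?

79 min — the shortest possible round trip.

Grove → Milton → Vale → Fenby → Alder → Ivy → Willow → Grove: 5+13+3+8+27+27+17 = 100
Grove → Milton → Vale → Fenby → Alder → Willow → Ivy → Grove: 5+13+3+8+16+38+10 = 93
Grove → Milton → Vale → Fenby → Ivy → Alder → Willow → Grove: 5+13+3+14+11+16+17 = 79
Grove → Milton → Vale → Fenby → Ivy → Willow → Alder → Grove: 5+13+3+14+27+25+15 = 102
Grove → Milton → Vale → Fenby → Willow → Alder → Ivy → Grove: 5+13+3+17+25+27+10 = 100
Grove → Milton → Vale → Fenby → Willow → Ivy → Alder → Grove: 5+13+3+17+38+11+15 = 102
Grove → Milton → Vale → Alder → Fenby → Ivy → Willow → Grove: 5+13+9+13+14+27+17 = 98
Grove → Milton → Vale → Alder → Fenby → Willow → Ivy → Grove: 5+13+9+13+17+38+10 = 105
… (712 more)
The minimum is 79.
One optimal route: Grove → Milton → Vale → Fenby → Ivy → Alder → Willow → Grove.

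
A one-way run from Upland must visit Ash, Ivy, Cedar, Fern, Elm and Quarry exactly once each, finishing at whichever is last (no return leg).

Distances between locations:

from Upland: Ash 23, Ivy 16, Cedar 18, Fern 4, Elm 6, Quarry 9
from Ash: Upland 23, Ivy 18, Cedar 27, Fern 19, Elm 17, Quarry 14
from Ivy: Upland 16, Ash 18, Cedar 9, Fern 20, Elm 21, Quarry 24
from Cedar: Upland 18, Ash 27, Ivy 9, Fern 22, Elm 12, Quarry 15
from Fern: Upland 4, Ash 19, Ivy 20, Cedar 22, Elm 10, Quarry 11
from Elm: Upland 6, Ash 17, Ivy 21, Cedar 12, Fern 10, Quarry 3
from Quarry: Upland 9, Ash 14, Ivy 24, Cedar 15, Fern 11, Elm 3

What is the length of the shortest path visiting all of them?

57 — the minimum one-way total.

There are 6! = 720 possible orderings.
Upland → Ash → Ivy → Cedar → Fern → Elm → Quarry: 23+18+9+22+10+3 = 85
Upland → Ash → Ivy → Cedar → Fern → Quarry → Elm: 23+18+9+22+11+3 = 86
Upland → Ash → Ivy → Cedar → Elm → Fern → Quarry: 23+18+9+12+10+11 = 83
Upland → Ash → Ivy → Cedar → Elm → Quarry → Fern: 23+18+9+12+3+11 = 76
Upland → Ash → Ivy → Cedar → Quarry → Fern → Elm: 23+18+9+15+11+10 = 86
Upland → Ash → Ivy → Cedar → Quarry → Elm → Fern: 23+18+9+15+3+10 = 78
Upland → Ash → Ivy → Fern → Cedar → Elm → Quarry: 23+18+20+22+12+3 = 98
Upland → Ash → Ivy → Fern → Cedar → Quarry → Elm: 23+18+20+22+15+3 = 101
… (712 more)
Upland → Fern → Quarry → Elm → Cedar → Ivy → Ash: 4+11+3+12+9+18 = 57  ← best
The minimum is 57.
One shortest path: Upland → Fern → Quarry → Elm → Cedar → Ivy → Ash.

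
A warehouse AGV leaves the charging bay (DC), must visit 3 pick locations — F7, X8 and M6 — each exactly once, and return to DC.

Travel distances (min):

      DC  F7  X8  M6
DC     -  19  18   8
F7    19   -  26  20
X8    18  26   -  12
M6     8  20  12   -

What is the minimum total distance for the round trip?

Minimum total distance: 65 min.

There are 3 distinct closed tours to check (reversals are equivalent).
DC-F7-X8-M6-DC: 19+26+12+8 = 65
DC-F7-M6-X8-DC: 19+20+12+18 = 69
DC-X8-F7-M6-DC: 18+26+20+8 = 72
The minimum is 65.
One optimal route: DC → F7 → X8 → M6 → DC (or its reverse).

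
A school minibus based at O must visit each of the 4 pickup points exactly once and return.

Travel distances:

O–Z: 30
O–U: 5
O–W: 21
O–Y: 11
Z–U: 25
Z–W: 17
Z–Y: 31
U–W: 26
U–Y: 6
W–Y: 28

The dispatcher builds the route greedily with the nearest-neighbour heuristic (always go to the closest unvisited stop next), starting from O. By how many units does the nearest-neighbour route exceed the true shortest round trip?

Excess over optimum: 6.

O: U=5, Y=11, W=21, Z=30 ⇒ U
U: Y=6, Z=25, W=26 ⇒ Y
Y: W=28, Z=31 ⇒ W
W: Z=17 ⇒ Z
NN route O → U → Y → W → Z → O costs 86.
Optimal: O → U → Y → Z → W → O costs 80 (by enumerating all 12 distinct tours).
Excess = 86 − 80 = 6.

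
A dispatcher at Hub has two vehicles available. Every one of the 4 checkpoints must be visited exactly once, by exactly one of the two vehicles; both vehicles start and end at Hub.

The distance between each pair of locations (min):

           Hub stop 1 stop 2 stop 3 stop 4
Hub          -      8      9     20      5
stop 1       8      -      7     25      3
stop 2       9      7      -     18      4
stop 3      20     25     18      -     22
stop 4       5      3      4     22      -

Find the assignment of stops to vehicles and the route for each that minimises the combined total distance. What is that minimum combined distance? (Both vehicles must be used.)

Check every non-empty split of the stops between the two vehicles; for each half take its own optimal tour:
  {stop 1} + {stop 2, stop 3, stop 4}: 16 + 47 = 63
  {stop 2} + {stop 1, stop 3, stop 4}: 18 + 53 = 71
  {stop 1, stop 2} + {stop 3, stop 4}: 24 + 47 = 71
  {stop 3} + {stop 1, stop 2, stop 4}: 40 + 24 = 64
  {stop 1, stop 3} + {stop 2, stop 4}: 53 + 18 = 71
  {stop 2, stop 3} + {stop 1, stop 4}: 47 + 16 = 63
  … (7 splits in total)
Best: vehicle 1 Hub → stop 1 → Hub = 16; vehicle 2 Hub → stop 3 → stop 2 → stop 4 → Hub = 47; combined 63.

63 min — the smallest possible combined total.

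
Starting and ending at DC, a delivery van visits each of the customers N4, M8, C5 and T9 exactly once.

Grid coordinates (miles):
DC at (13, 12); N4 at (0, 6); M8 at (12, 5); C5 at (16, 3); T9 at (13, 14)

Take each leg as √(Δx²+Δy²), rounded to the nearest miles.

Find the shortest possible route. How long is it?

There are 12 distinct closed tours to check (reversals are equivalent).
DC-N4-M8-C5-T9-DC: 14+12+4+11+2 = 43
DC-N4-M8-T9-C5-DC: 14+12+9+11+9 = 55
DC-N4-C5-M8-T9-DC: 14+16+4+9+2 = 45
DC-N4-C5-T9-M8-DC: 14+16+11+9+7 = 57
DC-N4-T9-M8-C5-DC: 14+15+9+4+9 = 51
DC-N4-T9-C5-M8-DC: 14+15+11+4+7 = 51
DC-M8-N4-C5-T9-DC: 7+12+16+11+2 = 48
DC-M8-N4-T9-C5-DC: 7+12+15+11+9 = 54
DC-M8-C5-N4-T9-DC: 7+4+16+15+2 = 44
DC-M8-T9-N4-C5-DC: 7+9+15+16+9 = 56
DC-C5-N4-M8-T9-DC: 9+16+12+9+2 = 48
DC-C5-M8-N4-T9-DC: 9+4+12+15+2 = 42
The minimum is 42.
One optimal route: DC → C5 → M8 → N4 → T9 → DC (or its reverse).

42 miles — the shortest possible round trip.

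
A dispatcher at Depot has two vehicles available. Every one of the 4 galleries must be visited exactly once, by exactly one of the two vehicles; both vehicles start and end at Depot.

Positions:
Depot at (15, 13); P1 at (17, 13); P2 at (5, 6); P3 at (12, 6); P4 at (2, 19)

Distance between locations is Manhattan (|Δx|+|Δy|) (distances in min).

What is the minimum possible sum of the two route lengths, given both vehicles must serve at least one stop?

There are 2^3 − 1 = 7 ways to divide the 4 stops into two non-empty groups. For each, the best each vehicle can do is its own shortest tour through its group:
  {P1} + {P2, P3, P4}: 4 + 52 = 56
  {P2} + {P1, P3, P4}: 34 + 56 = 90
  {P1, P2} + {P3, P4}: 38 + 52 = 90
  {P3} + {P1, P2, P4}: 20 + 56 = 76
  {P1, P3} + {P2, P4}: 24 + 52 = 76
  {P2, P3} + {P1, P4}: 34 + 42 = 76
  … (7 splits in total)
Best: vehicle 1 Depot → P1 → Depot = 4; vehicle 2 Depot → P3 → P2 → P4 → Depot = 52; combined 56.

Minimum combined distance: 56 min.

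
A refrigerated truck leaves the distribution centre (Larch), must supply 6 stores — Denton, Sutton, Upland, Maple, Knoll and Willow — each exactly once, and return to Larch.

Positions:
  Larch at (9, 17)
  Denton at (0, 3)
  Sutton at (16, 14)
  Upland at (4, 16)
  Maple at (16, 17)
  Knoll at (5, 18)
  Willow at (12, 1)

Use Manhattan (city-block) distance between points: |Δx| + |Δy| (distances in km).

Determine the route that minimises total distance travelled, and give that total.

With 6 stops there are 6!/2 = 360 distinct round trips (a route and its reverse cost the same).
Larch-Denton-Sutton-Upland-Maple-Knoll-Willow-Larch: 23+27+14+13+12+24+19 = 132
Larch-Denton-Sutton-Upland-Maple-Willow-Knoll-Larch: 23+27+14+13+20+24+5 = 126
Larch-Denton-Sutton-Upland-Knoll-Maple-Willow-Larch: 23+27+14+3+12+20+19 = 118
Larch-Denton-Sutton-Upland-Knoll-Willow-Maple-Larch: 23+27+14+3+24+20+7 = 118
Larch-Denton-Sutton-Upland-Willow-Maple-Knoll-Larch: 23+27+14+23+20+12+5 = 124
Larch-Denton-Sutton-Upland-Willow-Knoll-Maple-Larch: 23+27+14+23+24+12+7 = 130
Larch-Denton-Sutton-Maple-Upland-Knoll-Willow-Larch: 23+27+3+13+3+24+19 = 112
Larch-Denton-Sutton-Maple-Upland-Willow-Knoll-Larch: 23+27+3+13+23+24+5 = 118
… (352 more)
Larch-Maple-Sutton-Willow-Denton-Upland-Knoll-Larch: 7+3+17+14+17+3+5 = 66  ← best
The minimum is 66.
One optimal route: Larch → Maple → Sutton → Willow → Denton → Upland → Knoll → Larch (or its reverse).

66 km — the shortest possible round trip.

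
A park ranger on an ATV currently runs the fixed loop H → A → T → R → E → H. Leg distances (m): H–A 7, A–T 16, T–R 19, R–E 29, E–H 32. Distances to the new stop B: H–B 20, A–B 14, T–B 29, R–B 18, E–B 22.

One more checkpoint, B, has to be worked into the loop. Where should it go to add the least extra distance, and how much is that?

Insertion cost between consecutive stops i–j is d(i,B) + d(B,j) − d(i,j):
  between H and A: 20 + 14 − 7 = 27
  between A and T: 14 + 29 − 16 = 27
  between T and R: 29 + 18 − 19 = 28
  between R and E: 18 + 22 − 29 = 11
  between E and H: 22 + 20 − 32 = 10
Cheapest insertion is between E and H, adding 10.
New total = 103 + 10 = 113.

Minimum extra distance: 10 m, inserting B between E and H.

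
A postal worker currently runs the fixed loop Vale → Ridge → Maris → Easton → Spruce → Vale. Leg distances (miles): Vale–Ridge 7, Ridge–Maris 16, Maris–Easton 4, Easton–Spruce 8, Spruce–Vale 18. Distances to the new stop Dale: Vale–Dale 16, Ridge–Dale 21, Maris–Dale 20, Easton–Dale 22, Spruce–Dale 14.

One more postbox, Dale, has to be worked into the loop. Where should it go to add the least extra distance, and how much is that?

Insertion cost between consecutive stops i–j is d(i,Dale) + d(Dale,j) − d(i,j):
  between Vale and Ridge: 16 + 21 − 7 = 30
  between Ridge and Maris: 21 + 20 − 16 = 25
  between Maris and Easton: 20 + 22 − 4 = 38
  between Easton and Spruce: 22 + 14 − 8 = 28
  between Spruce and Vale: 14 + 16 − 18 = 12
Cheapest insertion is between Spruce and Vale, adding 12.
New total = 53 + 12 = 65.

Adding 12 miles by placing Dale on the Spruce–Vale leg.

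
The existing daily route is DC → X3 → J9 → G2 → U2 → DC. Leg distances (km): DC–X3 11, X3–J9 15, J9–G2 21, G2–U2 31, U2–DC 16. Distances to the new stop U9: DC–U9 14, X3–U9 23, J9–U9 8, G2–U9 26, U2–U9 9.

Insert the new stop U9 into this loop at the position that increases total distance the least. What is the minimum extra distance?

Insertion cost between consecutive stops i–j is d(i,U9) + d(U9,j) − d(i,j):
  between DC and X3: 14 + 23 − 11 = 26
  between X3 and J9: 23 + 8 − 15 = 16
  between J9 and G2: 8 + 26 − 21 = 13
  between G2 and U2: 26 + 9 − 31 = 4
  between U2 and DC: 9 + 14 − 16 = 7
Cheapest insertion is between G2 and U2, adding 4.
New total = 94 + 4 = 98.

+4 km — insert U9 between G2 and U2.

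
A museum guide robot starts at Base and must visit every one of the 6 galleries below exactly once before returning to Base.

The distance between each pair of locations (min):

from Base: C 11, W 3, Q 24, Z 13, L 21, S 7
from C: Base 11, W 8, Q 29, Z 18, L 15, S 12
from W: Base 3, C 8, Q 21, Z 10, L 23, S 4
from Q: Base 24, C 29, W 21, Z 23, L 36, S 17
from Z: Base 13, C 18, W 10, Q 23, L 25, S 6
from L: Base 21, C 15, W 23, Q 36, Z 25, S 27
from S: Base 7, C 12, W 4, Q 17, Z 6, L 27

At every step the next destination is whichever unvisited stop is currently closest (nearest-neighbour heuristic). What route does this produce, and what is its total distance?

106 min along Base → W → S → Z → C → L → Q → Base.

Base → [W:3 / S:7 / C:11 / Z:13 / L:21 / Q:24] → W (3)
W → [S:4 / C:8 / Z:10 / Q:21 / L:23] → S (4)
S → [Z:6 / C:12 / Q:17 / L:27] → Z (6)
Z → [C:18 / Q:23 / L:25] → C (18)
C → [L:15 / Q:29] → L (15)
L → [Q:36] → Q (36)
Return Q→Base: 24.
Total = 3 + 4 + 6 + 18 + 15 + 36 + 24 = 106.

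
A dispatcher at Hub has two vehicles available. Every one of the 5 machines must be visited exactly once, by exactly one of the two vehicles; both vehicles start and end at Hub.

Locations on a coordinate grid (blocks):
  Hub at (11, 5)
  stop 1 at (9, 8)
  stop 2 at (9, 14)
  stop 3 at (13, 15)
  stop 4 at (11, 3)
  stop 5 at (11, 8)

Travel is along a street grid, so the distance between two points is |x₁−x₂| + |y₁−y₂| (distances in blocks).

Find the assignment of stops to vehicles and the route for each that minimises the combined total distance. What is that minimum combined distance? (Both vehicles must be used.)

Minimum combined distance: 32 blocks.

Check every non-empty split of the stops between the two vehicles; for each half take its own optimal tour:
  {stop 1} + {stop 2, stop 3, stop 4, stop 5}: 10 + 32 = 42
  {stop 2} + {stop 1, stop 3, stop 4, stop 5}: 22 + 32 = 54
  {stop 1, stop 2} + {stop 3, stop 4, stop 5}: 22 + 28 = 50
  {stop 3} + {stop 1, stop 2, stop 4, stop 5}: 24 + 26 = 50
  {stop 1, stop 3} + {stop 2, stop 4, stop 5}: 28 + 26 = 54
  {stop 2, stop 3} + {stop 1, stop 4, stop 5}: 28 + 14 = 42
  … (15 splits in total)
  {stop 4} + {stop 1, stop 2, stop 3, stop 5}: 4 + 28 = 32  ← best
Best: vehicle 1 Hub → stop 4 → Hub = 4; vehicle 2 Hub → stop 1 → stop 2 → stop 3 → stop 5 → Hub = 28; combined 32.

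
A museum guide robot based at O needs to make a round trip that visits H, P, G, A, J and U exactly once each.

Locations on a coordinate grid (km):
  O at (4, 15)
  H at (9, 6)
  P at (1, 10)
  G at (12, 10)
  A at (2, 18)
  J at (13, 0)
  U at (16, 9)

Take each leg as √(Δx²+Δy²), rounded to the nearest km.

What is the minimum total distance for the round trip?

There are 360 distinct closed tours to check (reversals are equivalent).
O-H-P-G-A-J-U-O: 10+9+11+13+21+9+13 = 86
O-H-P-G-A-U-J-O: 10+9+11+13+17+9+17 = 86
O-H-P-G-J-A-U-O: 10+9+11+10+21+17+13 = 91
O-H-P-G-J-U-A-O: 10+9+11+10+9+17+4 = 70
O-H-P-G-U-A-J-O: 10+9+11+4+17+21+17 = 89
O-H-P-G-U-J-A-O: 10+9+11+4+9+21+4 = 68
O-H-P-A-G-J-U-O: 10+9+8+13+10+9+13 = 72
O-H-P-A-G-U-J-O: 10+9+8+13+4+9+17 = 70
… (352 more)
O-G-U-J-H-P-A-O: 9+4+9+7+9+8+4 = 50  ← best
The minimum is 50.
One optimal route: O → G → U → J → H → P → A → O (or its reverse).

Shortest round trip = 50 km.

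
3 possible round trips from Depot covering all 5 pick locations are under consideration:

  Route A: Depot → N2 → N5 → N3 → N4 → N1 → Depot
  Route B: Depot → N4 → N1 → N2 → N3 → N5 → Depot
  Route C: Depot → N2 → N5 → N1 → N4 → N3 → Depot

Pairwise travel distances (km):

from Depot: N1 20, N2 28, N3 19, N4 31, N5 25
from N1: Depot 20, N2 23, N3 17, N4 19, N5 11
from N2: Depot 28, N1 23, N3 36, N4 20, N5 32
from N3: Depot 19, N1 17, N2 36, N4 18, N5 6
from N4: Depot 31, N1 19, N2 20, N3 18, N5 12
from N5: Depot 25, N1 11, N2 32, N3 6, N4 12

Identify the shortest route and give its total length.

Route A: 28 + 32 + 6 + 18 + 19 + 20 = 123
Route B: 31 + 19 + 23 + 36 + 6 + 25 = 140
Route C: 28 + 32 + 11 + 19 + 18 + 19 = 127

123 km — Route A is the shortest.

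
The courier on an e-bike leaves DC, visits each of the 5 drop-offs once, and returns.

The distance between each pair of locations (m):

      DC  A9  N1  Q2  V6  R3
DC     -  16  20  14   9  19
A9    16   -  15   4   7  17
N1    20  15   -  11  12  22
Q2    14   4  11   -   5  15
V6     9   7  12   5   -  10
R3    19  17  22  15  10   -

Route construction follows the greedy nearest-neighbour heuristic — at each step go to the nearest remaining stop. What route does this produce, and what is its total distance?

DC → [V6:9 / Q2:14 / A9:16 / R3:19 / N1:20] → V6 (9)
V6 → [Q2:5 / A9:7 / R3:10 / N1:12] → Q2 (5)
Q2 → [A9:4 / N1:11 / R3:15] → A9 (4)
A9 → [N1:15 / R3:17] → N1 (15)
N1 → [R3:22] → R3 (22)
Return R3→DC: 19.
Total = 9 + 5 + 4 + 15 + 22 + 19 = 74.

Total distance 74 m via the nearest-neighbour route DC → V6 → Q2 → A9 → N1 → R3 → DC.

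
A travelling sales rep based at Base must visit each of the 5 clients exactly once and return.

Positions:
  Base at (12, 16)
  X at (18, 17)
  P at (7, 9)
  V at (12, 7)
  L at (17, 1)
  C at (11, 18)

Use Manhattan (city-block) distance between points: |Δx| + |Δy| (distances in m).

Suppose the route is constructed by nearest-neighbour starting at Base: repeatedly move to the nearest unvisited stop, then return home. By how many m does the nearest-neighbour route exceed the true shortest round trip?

14 m longer than the optimal tour.

Base: C=3, X=7, V=9, P=12, L=20 ⇒ C
C: X=8, V=12, P=13, L=23 ⇒ X
X: V=16, L=17, P=19 ⇒ V
V: P=7, L=11 ⇒ P
P: L=18 ⇒ L
NN route Base → C → X → V → P → L → Base costs 72.
Optimal: Base → X → L → V → P → C → Base costs 58 (by enumerating all 60 distinct tours).
Excess = 72 − 58 = 14.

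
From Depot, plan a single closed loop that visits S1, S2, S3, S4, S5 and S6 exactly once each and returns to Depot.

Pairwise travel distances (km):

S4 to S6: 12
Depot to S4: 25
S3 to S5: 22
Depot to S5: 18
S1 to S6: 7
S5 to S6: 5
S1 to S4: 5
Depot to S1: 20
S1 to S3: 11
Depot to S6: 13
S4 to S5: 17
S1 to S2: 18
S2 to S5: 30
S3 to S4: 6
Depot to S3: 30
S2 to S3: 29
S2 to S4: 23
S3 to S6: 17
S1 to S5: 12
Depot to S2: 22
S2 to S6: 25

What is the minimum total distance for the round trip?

91 km — the shortest possible round trip.

There are 360 distinct closed tours to check (reversals are equivalent).
Depot→S1→S2→S3→S4→S5→S6→Depot: 20+18+29+6+17+5+13 = 108
Depot→S1→S2→S3→S4→S6→S5→Depot: 20+18+29+6+12+5+18 = 108
Depot→S1→S2→S3→S5→S4→S6→Depot: 20+18+29+22+17+12+13 = 131
Depot→S1→S2→S3→S5→S6→S4→Depot: 20+18+29+22+5+12+25 = 131
Depot→S1→S2→S3→S6→S4→S5→Depot: 20+18+29+17+12+17+18 = 131
Depot→S1→S2→S3→S6→S5→S4→Depot: 20+18+29+17+5+17+25 = 131
Depot→S1→S2→S4→S3→S5→S6→Depot: 20+18+23+6+22+5+13 = 107
Depot→S1→S2→S4→S3→S6→S5→Depot: 20+18+23+6+17+5+18 = 107
… (352 more)
Depot→S2→S1→S4→S3→S5→S6→Depot: 22+18+5+6+22+5+13 = 91  ← best
The minimum is 91.
One optimal route: Depot → S2 → S1 → S4 → S3 → S5 → S6 → Depot (or its reverse).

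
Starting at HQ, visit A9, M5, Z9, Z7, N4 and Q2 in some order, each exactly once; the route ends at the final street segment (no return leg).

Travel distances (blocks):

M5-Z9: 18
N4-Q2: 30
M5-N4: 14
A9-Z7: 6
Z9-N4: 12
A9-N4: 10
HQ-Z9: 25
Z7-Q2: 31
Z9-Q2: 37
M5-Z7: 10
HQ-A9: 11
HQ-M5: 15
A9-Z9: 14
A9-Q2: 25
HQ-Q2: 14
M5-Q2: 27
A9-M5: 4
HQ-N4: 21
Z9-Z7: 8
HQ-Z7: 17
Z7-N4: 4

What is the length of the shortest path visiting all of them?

There are 6! = 720 possible orderings.
HQ → A9 → M5 → Z9 → Z7 → N4 → Q2: 11+4+18+8+4+30 = 75
HQ → A9 → M5 → Z9 → Z7 → Q2 → N4: 11+4+18+8+31+30 = 102
HQ → A9 → M5 → Z9 → N4 → Z7 → Q2: 11+4+18+12+4+31 = 80
HQ → A9 → M5 → Z9 → N4 → Q2 → Z7: 11+4+18+12+30+31 = 106
HQ → A9 → M5 → Z9 → Q2 → Z7 → N4: 11+4+18+37+31+4 = 105
HQ → A9 → M5 → Z9 → Q2 → N4 → Z7: 11+4+18+37+30+4 = 104
HQ → A9 → M5 → Z7 → Z9 → N4 → Q2: 11+4+10+8+12+30 = 75
HQ → A9 → M5 → Z7 → Z9 → Q2 → N4: 11+4+10+8+37+30 = 100
… (712 more)
HQ → Q2 → M5 → A9 → Z7 → N4 → Z9: 14+27+4+6+4+12 = 67  ← best
The minimum is 67.
One shortest path: HQ → Q2 → M5 → A9 → Z7 → N4 → Z9.

Shortest open route: 67 blocks.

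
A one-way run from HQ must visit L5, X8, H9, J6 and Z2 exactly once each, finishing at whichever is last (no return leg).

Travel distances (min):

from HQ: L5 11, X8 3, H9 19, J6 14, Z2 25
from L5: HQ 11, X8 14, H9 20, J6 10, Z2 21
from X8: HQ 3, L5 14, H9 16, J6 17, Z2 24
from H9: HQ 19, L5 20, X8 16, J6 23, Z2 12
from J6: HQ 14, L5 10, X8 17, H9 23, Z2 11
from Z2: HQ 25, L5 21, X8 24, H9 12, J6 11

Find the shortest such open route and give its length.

There are 5! = 120 possible orderings.
HQ → L5 → X8 → H9 → J6 → Z2: 11+14+16+23+11 = 75
HQ → L5 → X8 → H9 → Z2 → J6: 11+14+16+12+11 = 64
HQ → L5 → X8 → J6 → H9 → Z2: 11+14+17+23+12 = 77
HQ → L5 → X8 → J6 → Z2 → H9: 11+14+17+11+12 = 65
HQ → L5 → X8 → Z2 → H9 → J6: 11+14+24+12+23 = 84
HQ → L5 → X8 → Z2 → J6 → H9: 11+14+24+11+23 = 83
HQ → L5 → H9 → X8 → J6 → Z2: 11+20+16+17+11 = 75
HQ → L5 → H9 → X8 → Z2 → J6: 11+20+16+24+11 = 82
HQ → L5 → H9 → J6 → X8 → Z2: 11+20+23+17+24 = 95
HQ → L5 → H9 → J6 → Z2 → X8: 11+20+23+11+24 = 89
HQ → L5 → H9 → Z2 → X8 → J6: 11+20+12+24+17 = 84
HQ → L5 → H9 → Z2 → J6 → X8: 11+20+12+11+17 = 71
HQ → L5 → J6 → X8 → H9 → Z2: 11+10+17+16+12 = 66
HQ → L5 → J6 → X8 → Z2 → H9: 11+10+17+24+12 = 74
… (106 more)
HQ → X8 → L5 → J6 → Z2 → H9: 3+14+10+11+12 = 50  ← best
The minimum is 50.
One shortest path: HQ → X8 → L5 → J6 → Z2 → H9.

Minimum one-way distance = 50 min.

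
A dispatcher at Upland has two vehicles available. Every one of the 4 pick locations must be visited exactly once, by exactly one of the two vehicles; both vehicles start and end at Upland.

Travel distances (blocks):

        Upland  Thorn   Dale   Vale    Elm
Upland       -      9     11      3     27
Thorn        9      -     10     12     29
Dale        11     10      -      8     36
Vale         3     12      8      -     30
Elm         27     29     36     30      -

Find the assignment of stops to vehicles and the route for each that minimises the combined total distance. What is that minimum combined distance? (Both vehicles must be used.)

There are 2^3 − 1 = 7 ways to divide the 4 stops into two non-empty groups. For each, the best each vehicle can do is its own shortest tour through its group:
  {Thorn} + {Dale, Vale, Elm}: 18 + 74 = 92
  {Dale} + {Thorn, Vale, Elm}: 22 + 71 = 93
  {Thorn, Dale} + {Vale, Elm}: 30 + 60 = 90
  {Vale} + {Thorn, Dale, Elm}: 6 + 77 = 83
  {Thorn, Vale} + {Dale, Elm}: 24 + 74 = 98
  {Dale, Vale} + {Thorn, Elm}: 22 + 65 = 87
  … (7 splits in total)
Best: vehicle 1 Upland → Vale → Upland = 6; vehicle 2 Upland → Dale → Thorn → Elm → Upland = 77; combined 83.

83 blocks — the smallest possible combined total.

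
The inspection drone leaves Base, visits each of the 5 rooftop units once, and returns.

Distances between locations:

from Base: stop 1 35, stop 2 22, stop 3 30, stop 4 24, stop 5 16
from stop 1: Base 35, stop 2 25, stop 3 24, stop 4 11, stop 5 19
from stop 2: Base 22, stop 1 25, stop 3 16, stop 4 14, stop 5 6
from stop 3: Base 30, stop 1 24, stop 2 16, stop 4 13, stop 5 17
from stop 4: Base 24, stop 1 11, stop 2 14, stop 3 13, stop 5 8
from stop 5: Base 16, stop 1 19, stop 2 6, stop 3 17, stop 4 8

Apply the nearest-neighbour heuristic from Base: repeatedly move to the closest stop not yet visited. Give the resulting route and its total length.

Nearest-neighbour total = 101; route Base → stop 5 → stop 2 → stop 4 → stop 1 → stop 3 → Base.

At Base the remaining stops are stop 5 16, stop 2 22, stop 4 24, stop 3 30, stop 1 35; go to stop 5.
At stop 5 the remaining stops are stop 2 6, stop 4 8, stop 3 17, stop 1 19; go to stop 2.
At stop 2 the remaining stops are stop 4 14, stop 3 16, stop 1 25; go to stop 4.
At stop 4 the remaining stops are stop 1 11, stop 3 13; go to stop 1.
At stop 1 the remaining stops are stop 3 24; go to stop 3.
Return stop 3→Base: 30.
Total = 16 + 6 + 14 + 11 + 24 + 30 = 101.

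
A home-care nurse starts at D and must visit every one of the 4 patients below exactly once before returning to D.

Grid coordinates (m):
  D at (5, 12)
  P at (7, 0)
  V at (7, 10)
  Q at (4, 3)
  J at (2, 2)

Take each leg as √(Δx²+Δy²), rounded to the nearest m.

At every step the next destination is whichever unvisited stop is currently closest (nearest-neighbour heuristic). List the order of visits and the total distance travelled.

Total distance 30 m via the nearest-neighbour route D → V → Q → J → P → D.

From D: distances to unvisited — V=3, Q=9, J=10, P=12. Nearest is V (3).
From V: distances to unvisited — Q=8, J=9, P=10. Nearest is Q (8).
From Q: distances to unvisited — J=2, P=4. Nearest is J (2).
From J: distances to unvisited — P=5. Nearest is P (5).
Return P→D: 12.
Total = 3 + 8 + 2 + 5 + 12 = 30.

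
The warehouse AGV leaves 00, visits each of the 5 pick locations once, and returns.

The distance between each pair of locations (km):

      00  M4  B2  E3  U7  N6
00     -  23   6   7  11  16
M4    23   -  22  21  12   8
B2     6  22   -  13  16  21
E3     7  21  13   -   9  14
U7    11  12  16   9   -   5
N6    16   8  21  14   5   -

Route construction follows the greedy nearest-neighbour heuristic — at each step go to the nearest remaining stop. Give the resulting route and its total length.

64 km along 00 → B2 → E3 → U7 → N6 → M4 → 00.

From 00: distances to unvisited — B2=6, E3=7, U7=11, N6=16, M4=23. Nearest is B2 (6).
From B2: distances to unvisited — E3=13, U7=16, N6=21, M4=22. Nearest is E3 (13).
From E3: distances to unvisited — U7=9, N6=14, M4=21. Nearest is U7 (9).
From U7: distances to unvisited — N6=5, M4=12. Nearest is N6 (5).
From N6: distances to unvisited — M4=8. Nearest is M4 (8).
Return M4→00: 23.
Total = 6 + 13 + 9 + 5 + 8 + 23 = 64.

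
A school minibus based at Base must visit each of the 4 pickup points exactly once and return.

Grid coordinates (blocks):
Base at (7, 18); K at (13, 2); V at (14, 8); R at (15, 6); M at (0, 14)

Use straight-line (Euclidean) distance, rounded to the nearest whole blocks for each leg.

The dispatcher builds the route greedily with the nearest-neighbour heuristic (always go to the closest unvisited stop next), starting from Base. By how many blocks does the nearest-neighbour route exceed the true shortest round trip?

The nearest-neighbour route is 2 blocks longer than optimal.

From Base: M=8, V=12, R=14, K=17 → choose M (8).
From M: V=15, R=17, K=18 → choose V (15).
From V: R=2, K=6 → choose R (2).
From R: K=4 → choose K (4).
NN route Base → M → V → R → K → Base costs 46.
Optimal: Base → V → R → K → M → Base costs 44 (by enumerating all 12 distinct tours).
Excess = 46 − 44 = 2.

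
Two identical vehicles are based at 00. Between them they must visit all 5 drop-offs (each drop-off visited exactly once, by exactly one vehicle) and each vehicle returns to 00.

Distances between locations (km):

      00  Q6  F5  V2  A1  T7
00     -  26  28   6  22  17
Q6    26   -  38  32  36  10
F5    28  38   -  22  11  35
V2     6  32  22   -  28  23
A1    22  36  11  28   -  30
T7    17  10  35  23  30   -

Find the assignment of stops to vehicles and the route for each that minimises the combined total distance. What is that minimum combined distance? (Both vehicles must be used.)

Minimum combined distance: 110 km.

There are 2^4 − 1 = 15 ways to divide the 5 stops into two non-empty groups. For each, the best each vehicle can do is its own shortest tour through its group:
  {Q6} + {F5, V2, A1, T7}: 52 + 86 = 138
  {F5} + {Q6, V2, A1, T7}: 56 + 97 = 153
  {Q6, F5} + {V2, A1, T7}: 92 + 81 = 173
  {V2} + {Q6, F5, A1, T7}: 12 + 98 = 110
  {Q6, V2} + {F5, A1, T7}: 64 + 85 = 149
  {F5, V2} + {Q6, A1, T7}: 56 + 85 = 141
  … (15 splits in total)
Best: vehicle 1 00 → V2 → 00 = 12; vehicle 2 00 → A1 → F5 → Q6 → T7 → 00 = 98; combined 110.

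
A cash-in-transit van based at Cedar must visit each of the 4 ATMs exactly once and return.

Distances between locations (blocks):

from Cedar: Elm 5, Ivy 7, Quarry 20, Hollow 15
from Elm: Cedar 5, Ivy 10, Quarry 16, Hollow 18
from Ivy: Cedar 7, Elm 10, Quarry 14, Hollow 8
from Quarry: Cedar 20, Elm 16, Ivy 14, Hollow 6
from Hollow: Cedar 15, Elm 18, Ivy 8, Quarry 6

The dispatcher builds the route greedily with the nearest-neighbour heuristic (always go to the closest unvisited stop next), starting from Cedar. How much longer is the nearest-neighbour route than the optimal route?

7 blocks longer than the optimal tour.

Cedar: Elm=5, Ivy=7, Hollow=15, Quarry=20 ⇒ Elm
Elm: Ivy=10, Quarry=16, Hollow=18 ⇒ Ivy
Ivy: Hollow=8, Quarry=14 ⇒ Hollow
Hollow: Quarry=6 ⇒ Quarry
NN route Cedar → Elm → Ivy → Hollow → Quarry → Cedar costs 49.
Optimal: Cedar → Elm → Quarry → Hollow → Ivy → Cedar costs 42 (by enumerating all 12 distinct tours).
Excess = 49 − 42 = 7.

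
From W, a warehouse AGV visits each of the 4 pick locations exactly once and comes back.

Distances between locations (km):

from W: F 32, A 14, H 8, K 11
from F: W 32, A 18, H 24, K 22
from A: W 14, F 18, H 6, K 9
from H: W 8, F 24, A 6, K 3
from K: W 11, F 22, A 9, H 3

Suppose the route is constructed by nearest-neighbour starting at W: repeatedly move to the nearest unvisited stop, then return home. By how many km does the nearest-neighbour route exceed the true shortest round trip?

From W: H=8, K=11, A=14, F=32 → choose H (8).
From H: K=3, A=6, F=24 → choose K (3).
From K: A=9, F=22 → choose A (9).
From A: F=18 → choose F (18).
NN route W → H → K → A → F → W costs 70.
Optimal: W → A → F → K → H → W costs 65 (by enumerating all 12 distinct tours).
Excess = 70 − 65 = 5.

5 km longer than the optimal tour.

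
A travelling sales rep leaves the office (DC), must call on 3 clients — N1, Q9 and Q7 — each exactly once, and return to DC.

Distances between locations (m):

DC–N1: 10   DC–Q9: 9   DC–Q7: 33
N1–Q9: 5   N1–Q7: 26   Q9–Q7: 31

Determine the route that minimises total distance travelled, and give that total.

DC - N1 - Q9 - Q7 - DC: 10+5+31+33 = 79
DC - N1 - Q7 - Q9 - DC: 10+26+31+9 = 76
DC - Q9 - N1 - Q7 - DC: 9+5+26+33 = 73
The minimum is 73.
One optimal route: DC → Q9 → N1 → Q7 → DC (or its reverse).

Shortest round trip = 73 m.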